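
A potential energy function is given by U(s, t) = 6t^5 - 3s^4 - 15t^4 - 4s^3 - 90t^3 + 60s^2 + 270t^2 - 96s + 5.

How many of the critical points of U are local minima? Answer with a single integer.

U separates as a function of s plus a function of t, so ∇U=0 decouples.
∂U/∂s = -12(s - 2)(s - 1)(s + 4) = 0 at s ∈ {-4, 1, 2}; ∂U/∂t = 30t(t - 3)(t - 2)(t + 3) = 0 at t ∈ {-3, 0, 2, 3}.
The Hessian is diagonal: diag(U_ss, U_tt). Second derivatives: U_ss(-4)=-360, U_ss(1)=60, U_ss(2)=-72; U_tt(-3)=-2700, U_tt(0)=540, U_tt(2)=-300, U_tt(3)=540.
Local minima occur where both diagonal entries positive: (1, 0), (1, 3). Count: 2.

2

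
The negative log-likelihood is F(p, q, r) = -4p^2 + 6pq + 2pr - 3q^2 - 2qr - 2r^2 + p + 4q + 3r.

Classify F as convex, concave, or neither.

concave

F is quadratic, so its Hessian is the constant matrix H = [[-8, 6, 2], [6, -6, -2], [2, -2, -4]].
Leading principal minors: -8, 12, -40.
Signs alternate −, +, − ⇒ H ≺ 0 ⇒ concave.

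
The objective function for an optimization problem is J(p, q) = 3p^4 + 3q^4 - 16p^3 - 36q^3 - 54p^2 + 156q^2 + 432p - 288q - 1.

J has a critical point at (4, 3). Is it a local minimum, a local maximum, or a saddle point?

The mixed partial ∂²J/∂p∂q is 0, so the Hessian at any point is diag(J_pp, J_qq) = diag(12(3p^2 - 8p - 9), 12(3q^2 - 18q + 26)).
At (4, 3): H = diag(84, -12).
The eigenvalues have opposite signs, so H is indefinite: a saddle point.

saddle point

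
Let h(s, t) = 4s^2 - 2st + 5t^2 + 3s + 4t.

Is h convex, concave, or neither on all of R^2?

h is quadratic, so its Hessian is the constant matrix H = [[8, -2], [-2, 10]].
det(H) = 76, tr(H) = 18.
det(H) > 0 and tr(H) > 0, so H is positive definite everywhere: convex.

convex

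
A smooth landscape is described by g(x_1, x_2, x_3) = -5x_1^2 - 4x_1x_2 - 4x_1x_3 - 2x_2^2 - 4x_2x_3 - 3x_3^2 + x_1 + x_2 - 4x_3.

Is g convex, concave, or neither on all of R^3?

concave

g is quadratic, so its Hessian is the constant matrix H = [[-10, -4, -4], [-4, -4, -4], [-4, -4, -6]].
Leading principal minors: -10, 24, -48.
Signs alternate −, +, − ⇒ H ≺ 0 ⇒ concave.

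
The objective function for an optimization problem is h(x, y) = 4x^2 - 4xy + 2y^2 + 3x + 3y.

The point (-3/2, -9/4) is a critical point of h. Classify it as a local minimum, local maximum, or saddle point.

The Hessian of h is constant: H = [[8, -4], [-4, 4]].
det(H) = 8·4 − (-4)² = 16.
det(H) > 0 and tr(H) = 12 > 0, so H is positive definite and the point is a local minimum.

local minimum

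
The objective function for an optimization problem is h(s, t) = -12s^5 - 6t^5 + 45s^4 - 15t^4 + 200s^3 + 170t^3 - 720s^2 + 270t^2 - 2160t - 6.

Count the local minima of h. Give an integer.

h separates as a function of s plus a function of t, so ∇h=0 decouples.
∂h/∂s = -60s(s - 4)(s - 2)(s + 3) = 0 at s ∈ {-3, 0, 2, 4}; ∂h/∂t = -30(t - 3)(t - 2)(t + 3)(t + 4) = 0 at t ∈ {-4, -3, 2, 3}.
The Hessian is diagonal: diag(h_ss, h_tt). Second derivatives: h_ss(-3)=6300, h_ss(0)=-1440, h_ss(2)=1200, h_ss(4)=-3360; h_tt(-4)=1260, h_tt(-3)=-900, h_tt(2)=900, h_tt(3)=-1260.
Local minima occur where both diagonal entries positive: (-3, -4), (-3, 2), (2, -4), (2, 2). Count: 4.

4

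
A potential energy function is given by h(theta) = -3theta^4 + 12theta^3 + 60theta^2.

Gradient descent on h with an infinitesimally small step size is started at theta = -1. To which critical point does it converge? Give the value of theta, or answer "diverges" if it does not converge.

h'(theta) = -12theta(theta - 5)(theta + 2), so h'(-1) = -72.
Gradient descent moves in the -h' direction, i.e. theta is increasing.
The nearest critical point in that direction is theta = 0, where h'' = 120 > 0 (a local minimum). The iterate converges there.

0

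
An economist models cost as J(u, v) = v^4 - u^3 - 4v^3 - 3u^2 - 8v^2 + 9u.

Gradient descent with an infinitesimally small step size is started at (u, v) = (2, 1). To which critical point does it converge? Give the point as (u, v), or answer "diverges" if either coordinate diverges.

J is separable, so gradient descent decouples: u follows -∂J/∂u, v follows -∂J/∂v.
∂J/∂u = -3(u - 1)(u + 3); at u=2 this is -15, so u increases.
∂J/∂v = 4v(v - 4)(v + 1); at v=1 this is -24, so v increases.
The u-coordinate has no critical point in that direction and runs off to infinity.

diverges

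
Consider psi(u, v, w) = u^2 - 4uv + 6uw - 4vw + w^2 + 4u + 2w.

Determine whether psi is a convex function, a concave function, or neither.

psi is quadratic, so its Hessian is the constant matrix H = [[2, -4, 6], [-4, 0, -4], [6, -4, 2]].
Leading principal minors: 2, -16, 128.
Neither pattern holds ⇒ H is indefinite ⇒ neither convex nor concave.

neither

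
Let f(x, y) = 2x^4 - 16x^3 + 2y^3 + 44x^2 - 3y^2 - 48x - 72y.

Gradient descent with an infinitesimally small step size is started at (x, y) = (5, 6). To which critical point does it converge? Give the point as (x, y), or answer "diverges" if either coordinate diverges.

f is separable, so gradient descent decouples: x follows -∂f/∂x, y follows -∂f/∂y.
∂f/∂x = 8(x - 3)(x - 2)(x - 1); at x=5 this is 192, so x decreases.
∂f/∂y = 6(y - 4)(y + 3); at y=6 this is 108, so y decreases.
x converges to its nearest critical value 3 (a local min of the x-part); y converges to 4. The iterate converges to (3, 4).

(3, 4)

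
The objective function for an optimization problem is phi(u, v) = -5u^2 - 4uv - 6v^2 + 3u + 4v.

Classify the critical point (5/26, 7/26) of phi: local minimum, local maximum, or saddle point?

The Hessian of phi is constant: H = [[-10, -4], [-4, -12]].
det(H) = (-10)·(-12) − (-4)² = 104.
det(H) > 0 and tr(H) = -22 < 0, so H is negative definite and the point is a local maximum.

local maximum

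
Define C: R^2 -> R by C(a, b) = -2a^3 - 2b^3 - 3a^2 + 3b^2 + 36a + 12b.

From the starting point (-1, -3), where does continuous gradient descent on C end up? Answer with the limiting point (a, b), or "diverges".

(-3, -1)

C is separable, so gradient descent decouples: a follows -∂C/∂a, b follows -∂C/∂b.
∂C/∂a = -6(a - 2)(a + 3); at a=-1 this is 36, so a decreases.
∂C/∂b = -6(b - 2)(b + 1); at b=-3 this is -60, so b increases.
a converges to its nearest critical value -3 (a local min of the a-part); b converges to -1. The iterate converges to (-3, -1).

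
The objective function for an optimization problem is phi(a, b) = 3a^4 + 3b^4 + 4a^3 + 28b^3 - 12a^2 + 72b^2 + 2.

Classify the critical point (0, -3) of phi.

local maximum

The mixed partial ∂²phi/∂a∂b is 0, so the Hessian at any point is diag(phi_aa, phi_bb) = diag(12(3a^2 + 2a - 2), 12(3b^2 + 14b + 12)).
At (0, -3): H = diag(-24, -36).
Both eigenvalues are negative, so H is negative definite: a local maximum.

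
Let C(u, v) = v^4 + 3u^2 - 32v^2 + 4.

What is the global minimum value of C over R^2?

-252

C(u,v) separates as P(u) + Q(v) + 4, so its minimum is min P + min Q + 4.
P'(u) = 6u vanishes at u ∈ {0}; Q'(v) = 4v(v - 4)(v + 4) vanishes at v ∈ {-4, 0, 4}.
Local minima of P (where P''>0): P(0)=0. Local minima of Q: Q(-4)=-256, Q(4)=-256.
So the global minimum of C is P(0) + Q(-4) + 4 = 0 − 256 + 4 = -252, attained at (0, -4).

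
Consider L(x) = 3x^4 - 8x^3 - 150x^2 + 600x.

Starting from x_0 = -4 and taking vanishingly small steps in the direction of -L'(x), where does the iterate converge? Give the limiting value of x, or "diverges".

-5

L'(x) = 12(x - 5)(x - 2)(x + 5), so L'(-4) = 648.
Gradient descent moves in the -L' direction, i.e. x is decreasing.
The nearest critical point in that direction is x = -5, where L'' = 840 > 0 (a local minimum). The iterate converges there.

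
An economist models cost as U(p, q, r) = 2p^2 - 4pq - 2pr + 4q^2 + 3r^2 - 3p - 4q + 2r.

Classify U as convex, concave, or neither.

U is quadratic, so its Hessian is the constant matrix H = [[4, -4, -2], [-4, 8, 0], [-2, 0, 6]].
Leading principal minors: 4, 16, 64.
All positive ⇒ H ≻ 0 ⇒ convex.

convex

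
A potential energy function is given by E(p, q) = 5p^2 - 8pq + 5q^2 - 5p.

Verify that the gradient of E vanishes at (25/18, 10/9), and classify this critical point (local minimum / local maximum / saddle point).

∇E = (10p - 8q - 5, -8p + 10q); substituting (25/18, 10/9) gives ∇E = (0, 0), so (25/18, 10/9) is indeed a critical point.
The Hessian of E is constant: H = [[10, -8], [-8, 10]].
det(H) = 10·10 − (-8)² = 36.
det(H) > 0 and tr(H) = 20 > 0, so H is positive definite and the point is a local minimum.

local minimum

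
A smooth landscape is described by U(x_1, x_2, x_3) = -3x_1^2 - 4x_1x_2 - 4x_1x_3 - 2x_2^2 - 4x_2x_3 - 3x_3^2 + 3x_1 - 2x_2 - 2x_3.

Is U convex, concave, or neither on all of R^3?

concave

U is quadratic, so its Hessian is the constant matrix H = [[-6, -4, -4], [-4, -4, -4], [-4, -4, -6]].
Leading principal minors: -6, 8, -16.
Signs alternate −, +, − ⇒ H ≺ 0 ⇒ concave.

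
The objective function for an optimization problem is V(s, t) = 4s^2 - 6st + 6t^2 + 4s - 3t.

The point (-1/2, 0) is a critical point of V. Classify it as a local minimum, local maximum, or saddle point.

local minimum

The Hessian of V is constant: H = [[8, -6], [-6, 12]].
det(H) = 8·12 − (-6)² = 60.
det(H) > 0 and tr(H) = 20 > 0, so H is positive definite and the point is a local minimum.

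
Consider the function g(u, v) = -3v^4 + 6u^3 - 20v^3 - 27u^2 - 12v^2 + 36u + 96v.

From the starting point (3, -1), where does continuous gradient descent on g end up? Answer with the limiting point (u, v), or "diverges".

g is separable, so gradient descent decouples: u follows -∂g/∂u, v follows -∂g/∂v.
∂g/∂u = 18(u - 2)(u - 1); at u=3 this is 36, so u decreases.
∂g/∂v = -12(v - 1)(v + 2)(v + 4); at v=-1 this is 72, so v decreases.
u converges to its nearest critical value 2 (a local min of the u-part); v converges to -2. The iterate converges to (2, -2).

(2, -2)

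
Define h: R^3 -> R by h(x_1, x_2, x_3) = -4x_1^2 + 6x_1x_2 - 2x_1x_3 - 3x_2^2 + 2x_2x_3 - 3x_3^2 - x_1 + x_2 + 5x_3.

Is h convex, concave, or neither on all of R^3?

h is quadratic, so its Hessian is the constant matrix H = [[-8, 6, -2], [6, -6, 2], [-2, 2, -6]].
Leading principal minors: -8, 12, -64.
Signs alternate −, +, − ⇒ H ≺ 0 ⇒ concave.

concave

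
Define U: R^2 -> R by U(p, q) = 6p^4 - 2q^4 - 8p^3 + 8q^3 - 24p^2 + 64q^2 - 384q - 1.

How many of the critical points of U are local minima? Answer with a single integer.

2

U separates as a function of p plus a function of q, so ∇U=0 decouples.
∂U/∂p = 24p(p - 2)(p + 1) = 0 at p ∈ {-1, 0, 2}; ∂U/∂q = -8(q - 4)(q - 3)(q + 4) = 0 at q ∈ {-4, 3, 4}.
The Hessian is diagonal: diag(U_pp, U_qq). Second derivatives: U_pp(-1)=72, U_pp(0)=-48, U_pp(2)=144; U_qq(-4)=-448, U_qq(3)=56, U_qq(4)=-64.
Local minima occur where both diagonal entries positive: (-1, 3), (2, 3). Count: 2.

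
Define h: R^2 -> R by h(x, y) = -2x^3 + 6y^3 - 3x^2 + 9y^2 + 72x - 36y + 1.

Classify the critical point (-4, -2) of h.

saddle point

The mixed partial ∂²h/∂x∂y is 0, so the Hessian at any point is diag(h_xx, h_yy) = diag(-6(2x + 1), 18(2y + 1)).
At (-4, -2): H = diag(42, -54).
The eigenvalues have opposite signs, so H is indefinite: a saddle point.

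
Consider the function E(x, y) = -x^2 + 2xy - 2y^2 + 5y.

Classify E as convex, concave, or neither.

E is quadratic, so its Hessian is the constant matrix H = [[-2, 2], [2, -4]].
det(H) = 4, tr(H) = -6.
det(H) > 0 and tr(H) < 0, so H is negative definite everywhere: concave.

concave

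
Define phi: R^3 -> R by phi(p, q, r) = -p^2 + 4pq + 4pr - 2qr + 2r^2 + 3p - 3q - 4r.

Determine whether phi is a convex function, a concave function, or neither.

phi is quadratic, so its Hessian is the constant matrix H = [[-2, 4, 4], [4, 0, -2], [4, -2, 4]].
Leading principal minors: -2, -16, -120.
Neither pattern holds ⇒ H is indefinite ⇒ neither convex nor concave.

neither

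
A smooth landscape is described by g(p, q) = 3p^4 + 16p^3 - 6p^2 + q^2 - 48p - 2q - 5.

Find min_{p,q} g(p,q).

g(p,q) separates as A(p) + B(q) − 5, so its minimum is min A + min B − 5.
A'(p) = 12(p - 1)(p + 1)(p + 4) vanishes at p ∈ {-4, -1, 1}; B'(q) = 2q - 2 vanishes at q ∈ {1}.
Local minima of A (where A''>0): A(-4)=-160, A(1)=-35. Local minima of B: B(1)=-1.
So the global minimum of g is A(-4) + B(1) − 5 = -160 − 1 − 5 = -166, attained at (-4, 1).

-166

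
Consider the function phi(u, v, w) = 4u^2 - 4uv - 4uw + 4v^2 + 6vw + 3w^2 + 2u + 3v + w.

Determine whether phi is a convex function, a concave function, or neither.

phi is quadratic, so its Hessian is the constant matrix H = [[8, -4, -4], [-4, 8, 6], [-4, 6, 6]].
Leading principal minors: 8, 48, 64.
All positive ⇒ H ≻ 0 ⇒ convex.

convex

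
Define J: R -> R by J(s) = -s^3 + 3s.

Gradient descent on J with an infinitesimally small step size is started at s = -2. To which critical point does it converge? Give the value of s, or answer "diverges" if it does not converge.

-1

J'(s) = -3(s - 1)(s + 1), so J'(-2) = -9.
Gradient descent moves in the -J' direction, i.e. s is increasing.
The nearest critical point in that direction is s = -1, where J'' = 6 > 0 (a local minimum). The iterate converges there.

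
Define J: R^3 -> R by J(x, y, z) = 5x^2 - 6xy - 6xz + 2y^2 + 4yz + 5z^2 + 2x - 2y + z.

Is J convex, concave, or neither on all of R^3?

convex

J is quadratic, so its Hessian is the constant matrix H = [[10, -6, -6], [-6, 4, 4], [-6, 4, 10]].
Leading principal minors: 10, 4, 24.
All positive ⇒ H ≻ 0 ⇒ convex.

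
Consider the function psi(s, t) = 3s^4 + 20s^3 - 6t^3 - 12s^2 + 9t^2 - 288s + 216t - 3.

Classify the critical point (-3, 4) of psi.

local maximum

The mixed partial ∂²psi/∂s∂t is 0, so the Hessian at any point is diag(psi_ss, psi_tt) = diag(12(3s^2 + 10s - 2), 18(-2t + 1)).
At (-3, 4): H = diag(-60, -126).
Both eigenvalues are negative, so H is negative definite: a local maximum.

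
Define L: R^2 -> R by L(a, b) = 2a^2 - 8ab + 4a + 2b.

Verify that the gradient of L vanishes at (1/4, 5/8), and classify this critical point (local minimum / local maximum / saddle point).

saddle point

∇L = (4a - 8b + 4, -8a + 2); substituting (1/4, 5/8) gives ∇L = (0, 0), so (1/4, 5/8) is indeed a critical point.
The Hessian of L is constant: H = [[4, -8], [-8, 0]].
det(H) = 4·0 − (-8)² = -64.
Since det(H) < 0, H is indefinite and the critical point is a saddle point.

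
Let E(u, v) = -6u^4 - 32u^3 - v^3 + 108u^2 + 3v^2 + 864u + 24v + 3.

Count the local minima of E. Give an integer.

E separates as a function of u plus a function of v, so ∇E=0 decouples.
∂E/∂u = -24(u - 3)(u + 3)(u + 4) = 0 at u ∈ {-4, -3, 3}; ∂E/∂v = -3(v - 4)(v + 2) = 0 at v ∈ {-2, 4}.
The Hessian is diagonal: diag(E_uu, E_vv). Second derivatives: E_uu(-4)=-168, E_uu(-3)=144, E_uu(3)=-1008; E_vv(-2)=18, E_vv(4)=-18.
Local minima occur where both diagonal entries positive: (-3, -2). Count: 1.

1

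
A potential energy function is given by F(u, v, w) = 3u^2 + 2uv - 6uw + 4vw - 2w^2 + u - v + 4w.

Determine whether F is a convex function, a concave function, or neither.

neither

F is quadratic, so its Hessian is the constant matrix H = [[6, 2, -6], [2, 0, 4], [-6, 4, -4]].
Leading principal minors: 6, -4, -176.
Neither pattern holds ⇒ H is indefinite ⇒ neither convex nor concave.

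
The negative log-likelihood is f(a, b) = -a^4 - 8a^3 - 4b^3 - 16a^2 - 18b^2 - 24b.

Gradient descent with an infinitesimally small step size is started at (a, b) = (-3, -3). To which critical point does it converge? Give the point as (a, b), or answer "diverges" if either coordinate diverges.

(-2, -2)

f is separable, so gradient descent decouples: a follows -∂f/∂a, b follows -∂f/∂b.
∂f/∂a = -4a(a + 2)(a + 4); at a=-3 this is -12, so a increases.
∂f/∂b = -12(b + 1)(b + 2); at b=-3 this is -24, so b increases.
a converges to its nearest critical value -2 (a local min of the a-part); b converges to -2. The iterate converges to (-2, -2).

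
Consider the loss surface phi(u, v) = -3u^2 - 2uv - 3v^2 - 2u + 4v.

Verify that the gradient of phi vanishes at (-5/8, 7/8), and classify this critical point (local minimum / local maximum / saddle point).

local maximum

∇phi = (-6u - 2v - 2, -2u - 6v + 4); substituting (-5/8, 7/8) gives ∇phi = (0, 0), so (-5/8, 7/8) is indeed a critical point.
The Hessian of phi is constant: H = [[-6, -2], [-2, -6]].
det(H) = (-6)·(-6) − (-2)² = 32.
det(H) > 0 and tr(H) = -12 < 0, so H is negative definite and the point is a local maximum.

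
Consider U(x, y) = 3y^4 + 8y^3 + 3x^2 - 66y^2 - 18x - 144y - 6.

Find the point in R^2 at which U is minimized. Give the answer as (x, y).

U(x,y) separates as P(x) + Q(y) − 6, so its minimum is min P + min Q − 6.
P'(x) = 6x - 18 vanishes at x ∈ {3}; Q'(y) = 12(y - 3)(y + 1)(y + 4) vanishes at y ∈ {-4, -1, 3}.
Local minima of P (where P''>0): P(3)=-27. Local minima of Q: Q(-4)=-224, Q(3)=-567.
So the global minimum of U is P(3) + Q(3) − 6 = -27 − 567 − 6 = -600, attained at (3, 3).

(3, 3)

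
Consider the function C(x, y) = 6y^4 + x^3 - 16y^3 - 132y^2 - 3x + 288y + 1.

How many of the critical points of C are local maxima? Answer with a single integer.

C separates as a function of x plus a function of y, so ∇C=0 decouples.
∂C/∂x = 3(x - 1)(x + 1) = 0 at x ∈ {-1, 1}; ∂C/∂y = 24(y - 4)(y - 1)(y + 3) = 0 at y ∈ {-3, 1, 4}.
The Hessian is diagonal: diag(C_xx, C_yy). Second derivatives: C_xx(-1)=-6, C_xx(1)=6; C_yy(-3)=672, C_yy(1)=-288, C_yy(4)=504.
Local maxima occur where both diagonal entries negative: (-1, 1). Count: 1.

1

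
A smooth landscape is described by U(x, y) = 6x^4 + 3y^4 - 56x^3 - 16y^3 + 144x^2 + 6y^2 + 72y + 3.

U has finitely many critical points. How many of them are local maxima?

1

U separates as a function of x plus a function of y, so ∇U=0 decouples.
∂U/∂x = 24x(x - 4)(x - 3) = 0 at x ∈ {0, 3, 4}; ∂U/∂y = 12(y - 3)(y - 2)(y + 1) = 0 at y ∈ {-1, 2, 3}.
The Hessian is diagonal: diag(U_xx, U_yy). Second derivatives: U_xx(0)=288, U_xx(3)=-72, U_xx(4)=96; U_yy(-1)=144, U_yy(2)=-36, U_yy(3)=48.
Local maxima occur where both diagonal entries negative: (3, 2). Count: 1.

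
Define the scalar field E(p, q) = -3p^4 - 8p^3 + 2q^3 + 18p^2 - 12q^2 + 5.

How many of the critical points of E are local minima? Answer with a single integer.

1

E separates as a function of p plus a function of q, so ∇E=0 decouples.
∂E/∂p = -12p(p - 1)(p + 3) = 0 at p ∈ {-3, 0, 1}; ∂E/∂q = 6q(q - 4) = 0 at q ∈ {0, 4}.
The Hessian is diagonal: diag(E_pp, E_qq). Second derivatives: E_pp(-3)=-144, E_pp(0)=36, E_pp(1)=-48; E_qq(0)=-24, E_qq(4)=24.
Local minima occur where both diagonal entries positive: (0, 4). Count: 1.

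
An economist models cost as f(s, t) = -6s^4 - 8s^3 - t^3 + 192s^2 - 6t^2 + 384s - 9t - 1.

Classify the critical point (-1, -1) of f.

saddle point

The mixed partial ∂²f/∂s∂t is 0, so the Hessian at any point is diag(f_ss, f_tt) = diag(24(-3s^2 - 2s + 16), -6(t + 2)).
At (-1, -1): H = diag(360, -6).
The eigenvalues have opposite signs, so H is indefinite: a saddle point.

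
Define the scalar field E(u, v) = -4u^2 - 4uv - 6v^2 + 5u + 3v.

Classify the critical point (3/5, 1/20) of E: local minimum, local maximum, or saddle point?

local maximum

The Hessian of E is constant: H = [[-8, -4], [-4, -12]].
det(H) = (-8)·(-12) − (-4)² = 80.
det(H) > 0 and tr(H) = -20 < 0, so H is negative definite and the point is a local maximum.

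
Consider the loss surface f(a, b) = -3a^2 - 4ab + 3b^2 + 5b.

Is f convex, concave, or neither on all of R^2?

f is quadratic, so its Hessian is the constant matrix H = [[-6, -4], [-4, 6]].
det(H) = -52, tr(H) = 0.
det(H) < 0, so H is indefinite: neither convex nor concave.

neither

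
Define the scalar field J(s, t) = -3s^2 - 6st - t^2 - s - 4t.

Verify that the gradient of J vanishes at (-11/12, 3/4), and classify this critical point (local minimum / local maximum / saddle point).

∇J = (-6s - 6t - 1, -6s - 2t - 4); substituting (-11/12, 3/4) gives ∇J = (0, 0), so (-11/12, 3/4) is indeed a critical point.
The Hessian of J is constant: H = [[-6, -6], [-6, -2]].
det(H) = (-6)·(-2) − (-6)² = -24.
Since det(H) < 0, H is indefinite and the critical point is a saddle point.

saddle point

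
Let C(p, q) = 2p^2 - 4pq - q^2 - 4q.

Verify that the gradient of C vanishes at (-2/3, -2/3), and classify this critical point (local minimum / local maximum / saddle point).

saddle point

∇C = (4p - 4q, -4p - 2q - 4); substituting (-2/3, -2/3) gives ∇C = (0, 0), so (-2/3, -2/3) is indeed a critical point.
The Hessian of C is constant: H = [[4, -4], [-4, -2]].
det(H) = 4·(-2) − (-4)² = -24.
Since det(H) < 0, H is indefinite and the critical point is a saddle point.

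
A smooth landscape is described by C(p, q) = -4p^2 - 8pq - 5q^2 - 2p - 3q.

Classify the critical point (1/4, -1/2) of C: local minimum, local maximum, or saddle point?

local maximum

The Hessian of C is constant: H = [[-8, -8], [-8, -10]].
det(H) = (-8)·(-10) − (-8)² = 16.
det(H) > 0 and tr(H) = -18 < 0, so H is negative definite and the point is a local maximum.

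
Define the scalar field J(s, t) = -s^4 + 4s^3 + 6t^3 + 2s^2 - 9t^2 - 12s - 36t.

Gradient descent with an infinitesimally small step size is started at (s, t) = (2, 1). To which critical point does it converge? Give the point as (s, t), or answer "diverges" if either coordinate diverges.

J is separable, so gradient descent decouples: s follows -∂J/∂s, t follows -∂J/∂t.
∂J/∂s = -4(s - 3)(s - 1)(s + 1); at s=2 this is 12, so s decreases.
∂J/∂t = 18(t - 2)(t + 1); at t=1 this is -36, so t increases.
s converges to its nearest critical value 1 (a local min of the s-part); t converges to 2. The iterate converges to (1, 2).

(1, 2)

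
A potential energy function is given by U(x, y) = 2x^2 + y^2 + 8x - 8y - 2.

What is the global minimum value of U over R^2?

-26

U(x,y) separates as P(x) + Q(y) − 2, so its minimum is min P + min Q − 2.
P'(x) = 4x + 8 vanishes at x ∈ {-2}; Q'(y) = 2y - 8 vanishes at y ∈ {4}.
Local minima of P (where P''>0): P(-2)=-8. Local minima of Q: Q(4)=-16.
So the global minimum of U is P(-2) + Q(4) − 2 = -8 − 16 − 2 = -26, attained at (-2, 4).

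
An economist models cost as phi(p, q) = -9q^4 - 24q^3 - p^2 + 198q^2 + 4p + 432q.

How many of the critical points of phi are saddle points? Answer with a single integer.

phi separates as a function of p plus a function of q, so ∇phi=0 decouples.
∂phi/∂p = -2(p - 2) = 0 at p ∈ {2}; ∂phi/∂q = -36(q - 3)(q + 1)(q + 4) = 0 at q ∈ {-4, -1, 3}.
The Hessian is diagonal: diag(phi_pp, phi_qq). Second derivatives: phi_pp(2)=-2; phi_qq(-4)=-756, phi_qq(-1)=432, phi_qq(3)=-1008.
Saddle points occur where the two diagonal entries have opposite signs: (2, -1). Count: 1.

1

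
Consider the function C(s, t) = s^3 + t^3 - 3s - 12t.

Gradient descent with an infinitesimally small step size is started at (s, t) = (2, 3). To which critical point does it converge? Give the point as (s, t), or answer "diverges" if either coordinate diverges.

C is separable, so gradient descent decouples: s follows -∂C/∂s, t follows -∂C/∂t.
∂C/∂s = 3(s - 1)(s + 1); at s=2 this is 9, so s decreases.
∂C/∂t = 3(t - 2)(t + 2); at t=3 this is 15, so t decreases.
s converges to its nearest critical value 1 (a local min of the s-part); t converges to 2. The iterate converges to (1, 2).

(1, 2)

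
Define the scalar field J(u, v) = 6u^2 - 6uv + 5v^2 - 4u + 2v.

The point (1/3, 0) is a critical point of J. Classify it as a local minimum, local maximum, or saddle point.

The Hessian of J is constant: H = [[12, -6], [-6, 10]].
det(H) = 12·10 − (-6)² = 84.
det(H) > 0 and tr(H) = 22 > 0, so H is positive definite and the point is a local minimum.

local minimum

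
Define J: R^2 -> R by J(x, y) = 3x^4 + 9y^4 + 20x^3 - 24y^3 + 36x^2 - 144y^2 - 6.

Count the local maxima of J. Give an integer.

1

J separates as a function of x plus a function of y, so ∇J=0 decouples.
∂J/∂x = 12x(x + 2)(x + 3) = 0 at x ∈ {-3, -2, 0}; ∂J/∂y = 36y(y - 4)(y + 2) = 0 at y ∈ {-2, 0, 4}.
The Hessian is diagonal: diag(J_xx, J_yy). Second derivatives: J_xx(-3)=36, J_xx(-2)=-24, J_xx(0)=72; J_yy(-2)=432, J_yy(0)=-288, J_yy(4)=864.
Local maxima occur where both diagonal entries negative: (-2, 0). Count: 1.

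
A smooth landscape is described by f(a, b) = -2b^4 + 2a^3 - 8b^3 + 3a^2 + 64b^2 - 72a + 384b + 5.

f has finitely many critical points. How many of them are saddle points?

f separates as a function of a plus a function of b, so ∇f=0 decouples.
∂f/∂a = 6(a - 3)(a + 4) = 0 at a ∈ {-4, 3}; ∂f/∂b = -8(b - 4)(b + 3)(b + 4) = 0 at b ∈ {-4, -3, 4}.
The Hessian is diagonal: diag(f_aa, f_bb). Second derivatives: f_aa(-4)=-42, f_aa(3)=42; f_bb(-4)=-64, f_bb(-3)=56, f_bb(4)=-448.
Saddle points occur where the two diagonal entries have opposite signs: (-4, -3), (3, -4), (3, 4). Count: 3.

3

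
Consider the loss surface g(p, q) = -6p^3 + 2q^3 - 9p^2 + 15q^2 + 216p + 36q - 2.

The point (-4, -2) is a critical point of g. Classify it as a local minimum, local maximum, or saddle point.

The mixed partial ∂²g/∂p∂q is 0, so the Hessian at any point is diag(g_pp, g_qq) = diag(-18(2p + 1), 6(2q + 5)).
At (-4, -2): H = diag(126, 6).
Both eigenvalues are positive, so H is positive definite: a local minimum.

local minimum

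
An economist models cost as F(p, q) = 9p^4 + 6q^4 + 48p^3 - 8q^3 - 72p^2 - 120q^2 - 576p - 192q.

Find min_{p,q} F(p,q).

F(p,q) separates as A(p) + B(q), so its minimum is min A + min B.
A'(p) = 36(p - 2)(p + 2)(p + 4) vanishes at p ∈ {-4, -2, 2}; B'(q) = 24(q - 4)(q + 1)(q + 2) vanishes at q ∈ {-2, -1, 4}.
Local minima of A (where A''>0): A(-4)=384, A(2)=-912. Local minima of B: B(-2)=64, B(4)=-1664.
So the global minimum of F is A(2) + B(4) = -912 − 1664 = -2576, attained at (2, 4).

-2576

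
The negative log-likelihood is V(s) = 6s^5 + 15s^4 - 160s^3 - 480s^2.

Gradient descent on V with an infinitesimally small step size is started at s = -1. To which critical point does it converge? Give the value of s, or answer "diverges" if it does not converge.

V'(s) = 30s(s - 4)(s + 2)(s + 4), so V'(-1) = 450.
Gradient descent moves in the -V' direction, i.e. s is decreasing.
The nearest critical point in that direction is s = -2, where V'' = 720 > 0 (a local minimum). The iterate converges there.

-2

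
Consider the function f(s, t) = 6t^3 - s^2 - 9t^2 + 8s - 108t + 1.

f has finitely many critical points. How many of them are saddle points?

f separates as a function of s plus a function of t, so ∇f=0 decouples.
∂f/∂s = -2(s - 4) = 0 at s ∈ {4}; ∂f/∂t = 18(t - 3)(t + 2) = 0 at t ∈ {-2, 3}.
The Hessian is diagonal: diag(f_ss, f_tt). Second derivatives: f_ss(4)=-2; f_tt(-2)=-90, f_tt(3)=90.
Saddle points occur where the two diagonal entries have opposite signs: (4, 3). Count: 1.

1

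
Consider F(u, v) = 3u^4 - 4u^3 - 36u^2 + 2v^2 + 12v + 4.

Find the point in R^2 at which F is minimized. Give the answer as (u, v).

(3, -3)

F(u,v) separates as P(u) + Q(v) + 4, so its minimum is min P + min Q + 4.
P'(u) = 12u(u - 3)(u + 2) vanishes at u ∈ {-2, 0, 3}; Q'(v) = 4v + 12 vanishes at v ∈ {-3}.
Local minima of P (where P''>0): P(-2)=-64, P(3)=-189. Local minima of Q: Q(-3)=-18.
So the global minimum of F is P(3) + Q(-3) + 4 = -189 − 18 + 4 = -203, attained at (3, -3).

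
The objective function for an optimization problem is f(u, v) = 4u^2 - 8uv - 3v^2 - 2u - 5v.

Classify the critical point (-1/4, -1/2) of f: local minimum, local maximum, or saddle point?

saddle point

The Hessian of f is constant: H = [[8, -8], [-8, -6]].
det(H) = 8·(-6) − (-8)² = -112.
Since det(H) < 0, H is indefinite and the critical point is a saddle point.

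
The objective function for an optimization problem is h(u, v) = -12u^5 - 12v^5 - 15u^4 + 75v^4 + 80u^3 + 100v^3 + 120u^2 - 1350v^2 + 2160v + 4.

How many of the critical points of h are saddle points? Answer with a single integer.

8

h separates as a function of u plus a function of v, so ∇h=0 decouples.
∂h/∂u = -60u(u - 2)(u + 1)(u + 2) = 0 at u ∈ {-2, -1, 0, 2}; ∂h/∂v = -60(v - 4)(v - 3)(v - 1)(v + 3) = 0 at v ∈ {-3, 1, 3, 4}.
The Hessian is diagonal: diag(h_uu, h_vv). Second derivatives: h_uu(-2)=480, h_uu(-1)=-180, h_uu(0)=240, h_uu(2)=-1440; h_vv(-3)=10080, h_vv(1)=-1440, h_vv(3)=720, h_vv(4)=-1260.
Saddle points occur where the two diagonal entries have opposite signs: (-2, 1), (-2, 4), (-1, -3), (-1, 3), (0, 1), (0, 4), (2, -3), (2, 3). Count: 8.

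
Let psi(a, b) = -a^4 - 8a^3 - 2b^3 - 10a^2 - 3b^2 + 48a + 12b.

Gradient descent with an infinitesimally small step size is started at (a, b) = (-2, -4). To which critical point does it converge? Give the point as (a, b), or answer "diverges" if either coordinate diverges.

(-3, -2)

psi is separable, so gradient descent decouples: a follows -∂psi/∂a, b follows -∂psi/∂b.
∂psi/∂a = -4(a - 1)(a + 3)(a + 4); at a=-2 this is 24, so a decreases.
∂psi/∂b = -6(b - 1)(b + 2); at b=-4 this is -60, so b increases.
a converges to its nearest critical value -3 (a local min of the a-part); b converges to -2. The iterate converges to (-3, -2).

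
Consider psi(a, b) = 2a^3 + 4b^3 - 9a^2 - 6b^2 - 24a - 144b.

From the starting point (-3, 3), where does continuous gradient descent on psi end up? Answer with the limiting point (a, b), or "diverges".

diverges

psi is separable, so gradient descent decouples: a follows -∂psi/∂a, b follows -∂psi/∂b.
∂psi/∂a = 6(a - 4)(a + 1); at a=-3 this is 84, so a decreases.
∂psi/∂b = 12(b - 4)(b + 3); at b=3 this is -72, so b increases.
The a-coordinate has no critical point in that direction and runs off to infinity.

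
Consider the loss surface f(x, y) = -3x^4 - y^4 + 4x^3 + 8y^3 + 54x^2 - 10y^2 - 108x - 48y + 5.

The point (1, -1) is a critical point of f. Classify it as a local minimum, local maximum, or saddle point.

The mixed partial ∂²f/∂x∂y is 0, so the Hessian at any point is diag(f_xx, f_yy) = diag(12(-3x^2 + 2x + 9), 4(-3y^2 + 12y - 5)).
At (1, -1): H = diag(96, -80).
The eigenvalues have opposite signs, so H is indefinite: a saddle point.

saddle point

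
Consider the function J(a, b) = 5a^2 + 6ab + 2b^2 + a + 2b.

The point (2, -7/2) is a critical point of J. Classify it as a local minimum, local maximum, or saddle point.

local minimum

The Hessian of J is constant: H = [[10, 6], [6, 4]].
det(H) = 10·4 − 6² = 4.
det(H) > 0 and tr(H) = 14 > 0, so H is positive definite and the point is a local minimum.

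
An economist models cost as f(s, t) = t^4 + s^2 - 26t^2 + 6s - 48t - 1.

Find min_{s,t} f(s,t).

-362

f(s,t) separates as P(s) + Q(t) − 1, so its minimum is min P + min Q − 1.
P'(s) = 2s + 6 vanishes at s ∈ {-3}; Q'(t) = 4(t - 4)(t + 1)(t + 3) vanishes at t ∈ {-3, -1, 4}.
Local minima of P (where P''>0): P(-3)=-9. Local minima of Q: Q(-3)=-9, Q(4)=-352.
So the global minimum of f is P(-3) + Q(4) − 1 = -9 − 352 − 1 = -362, attained at (-3, 4).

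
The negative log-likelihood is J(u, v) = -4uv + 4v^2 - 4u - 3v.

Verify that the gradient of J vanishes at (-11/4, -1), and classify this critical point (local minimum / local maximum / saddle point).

∇J = (-4v - 4, -4u + 8v - 3); substituting (-11/4, -1) gives ∇J = (0, 0), so (-11/4, -1) is indeed a critical point.
The Hessian of J is constant: H = [[0, -4], [-4, 8]].
det(H) = 0·8 − (-4)² = -16.
Since det(H) < 0, H is indefinite and the critical point is a saddle point.

saddle point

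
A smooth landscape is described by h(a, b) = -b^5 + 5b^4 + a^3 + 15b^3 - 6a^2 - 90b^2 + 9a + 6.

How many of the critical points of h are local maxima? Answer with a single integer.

h separates as a function of a plus a function of b, so ∇h=0 decouples.
∂h/∂a = 3(a - 3)(a - 1) = 0 at a ∈ {1, 3}; ∂h/∂b = -5b(b - 4)(b - 3)(b + 3) = 0 at b ∈ {-3, 0, 3, 4}.
The Hessian is diagonal: diag(h_aa, h_bb). Second derivatives: h_aa(1)=-6, h_aa(3)=6; h_bb(-3)=630, h_bb(0)=-180, h_bb(3)=90, h_bb(4)=-140.
Local maxima occur where both diagonal entries negative: (1, 0), (1, 4). Count: 2.

2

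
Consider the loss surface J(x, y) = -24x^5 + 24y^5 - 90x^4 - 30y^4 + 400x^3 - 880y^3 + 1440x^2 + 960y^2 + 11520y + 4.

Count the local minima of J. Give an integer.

J separates as a function of x plus a function of y, so ∇J=0 decouples.
∂J/∂x = -120x(x - 3)(x + 2)(x + 4) = 0 at x ∈ {-4, -2, 0, 3}; ∂J/∂y = 120(y - 4)(y - 3)(y + 2)(y + 4) = 0 at y ∈ {-4, -2, 3, 4}.
The Hessian is diagonal: diag(J_xx, J_yy). Second derivatives: J_xx(-4)=6720, J_xx(-2)=-2400, J_xx(0)=2880, J_xx(3)=-12600; J_yy(-4)=-13440, J_yy(-2)=7200, J_yy(3)=-4200, J_yy(4)=5760.
Local minima occur where both diagonal entries positive: (-4, -2), (-4, 4), (0, -2), (0, 4). Count: 4.

4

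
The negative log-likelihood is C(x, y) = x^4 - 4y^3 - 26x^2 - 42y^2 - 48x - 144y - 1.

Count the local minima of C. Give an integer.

C separates as a function of x plus a function of y, so ∇C=0 decouples.
∂C/∂x = 4(x - 4)(x + 1)(x + 3) = 0 at x ∈ {-3, -1, 4}; ∂C/∂y = -12(y + 3)(y + 4) = 0 at y ∈ {-4, -3}.
The Hessian is diagonal: diag(C_xx, C_yy). Second derivatives: C_xx(-3)=56, C_xx(-1)=-40, C_xx(4)=140; C_yy(-4)=12, C_yy(-3)=-12.
Local minima occur where both diagonal entries positive: (-3, -4), (4, -4). Count: 2.

2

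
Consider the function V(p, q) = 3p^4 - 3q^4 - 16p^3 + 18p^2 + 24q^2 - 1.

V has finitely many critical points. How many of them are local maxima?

V separates as a function of p plus a function of q, so ∇V=0 decouples.
∂V/∂p = 12p(p - 3)(p - 1) = 0 at p ∈ {0, 1, 3}; ∂V/∂q = -12q(q - 2)(q + 2) = 0 at q ∈ {-2, 0, 2}.
The Hessian is diagonal: diag(V_pp, V_qq). Second derivatives: V_pp(0)=36, V_pp(1)=-24, V_pp(3)=72; V_qq(-2)=-96, V_qq(0)=48, V_qq(2)=-96.
Local maxima occur where both diagonal entries negative: (1, -2), (1, 2). Count: 2.

2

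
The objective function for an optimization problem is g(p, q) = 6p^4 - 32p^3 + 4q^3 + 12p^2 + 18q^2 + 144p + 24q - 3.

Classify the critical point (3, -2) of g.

The mixed partial ∂²g/∂p∂q is 0, so the Hessian at any point is diag(g_pp, g_qq) = diag(24(3p^2 - 8p + 1), 12(2q + 3)).
At (3, -2): H = diag(96, -12).
The eigenvalues have opposite signs, so H is indefinite: a saddle point.

saddle point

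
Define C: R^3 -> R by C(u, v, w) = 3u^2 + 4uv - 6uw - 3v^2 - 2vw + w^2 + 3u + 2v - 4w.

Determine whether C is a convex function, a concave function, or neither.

C is quadratic, so its Hessian is the constant matrix H = [[6, 4, -6], [4, -6, -2], [-6, -2, 2]].
Leading principal minors: 6, -52, 184.
Neither pattern holds ⇒ H is indefinite ⇒ neither convex nor concave.

neither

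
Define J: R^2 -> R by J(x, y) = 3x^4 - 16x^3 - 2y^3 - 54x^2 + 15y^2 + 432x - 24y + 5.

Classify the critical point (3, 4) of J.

local maximum

The mixed partial ∂²J/∂x∂y is 0, so the Hessian at any point is diag(J_xx, J_yy) = diag(12(3x^2 - 8x - 9), 6(-2y + 5)).
At (3, 4): H = diag(-72, -18).
Both eigenvalues are negative, so H is negative definite: a local maximum.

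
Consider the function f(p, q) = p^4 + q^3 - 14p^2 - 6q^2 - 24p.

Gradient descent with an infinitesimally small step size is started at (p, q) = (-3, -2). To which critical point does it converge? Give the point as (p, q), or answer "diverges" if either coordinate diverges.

f is separable, so gradient descent decouples: p follows -∂f/∂p, q follows -∂f/∂q.
∂f/∂p = 4(p - 3)(p + 1)(p + 2); at p=-3 this is -48, so p increases.
∂f/∂q = 3q(q - 4); at q=-2 this is 36, so q decreases.
The q-coordinate has no critical point in that direction and runs off to infinity.

diverges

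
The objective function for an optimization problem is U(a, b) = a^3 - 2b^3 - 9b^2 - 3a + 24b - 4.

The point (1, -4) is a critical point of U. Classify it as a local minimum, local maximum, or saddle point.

local minimum

The mixed partial ∂²U/∂a∂b is 0, so the Hessian at any point is diag(U_aa, U_bb) = diag(6a, -6(2b + 3)).
At (1, -4): H = diag(6, 30).
Both eigenvalues are positive, so H is positive definite: a local minimum.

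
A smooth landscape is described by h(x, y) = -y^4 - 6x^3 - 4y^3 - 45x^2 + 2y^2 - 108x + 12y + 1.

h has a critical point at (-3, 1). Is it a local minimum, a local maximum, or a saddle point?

saddle point

The mixed partial ∂²h/∂x∂y is 0, so the Hessian at any point is diag(h_xx, h_yy) = diag(-18(2x + 5), 4(-3y^2 - 6y + 1)).
At (-3, 1): H = diag(18, -32).
The eigenvalues have opposite signs, so H is indefinite: a saddle point.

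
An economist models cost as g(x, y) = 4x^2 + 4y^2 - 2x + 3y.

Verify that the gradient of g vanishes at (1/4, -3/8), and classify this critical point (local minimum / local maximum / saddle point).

local minimum

∇g = (8x - 2, 8y + 3); substituting (1/4, -3/8) gives ∇g = (0, 0), so (1/4, -3/8) is indeed a critical point.
The Hessian of g is constant: H = [[8, 0], [0, 8]].
det(H) = 8·8 − 0² = 64.
det(H) > 0 and tr(H) = 16 > 0, so H is positive definite and the point is a local minimum.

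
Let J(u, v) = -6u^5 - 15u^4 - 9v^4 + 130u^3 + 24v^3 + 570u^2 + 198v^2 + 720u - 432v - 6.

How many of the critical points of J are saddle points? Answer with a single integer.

J separates as a function of u plus a function of v, so ∇J=0 decouples.
∂J/∂u = -30(u - 4)(u + 1)(u + 2)(u + 3) = 0 at u ∈ {-3, -2, -1, 4}; ∂J/∂v = -36(v - 4)(v - 1)(v + 3) = 0 at v ∈ {-3, 1, 4}.
The Hessian is diagonal: diag(J_uu, J_vv). Second derivatives: J_uu(-3)=420, J_uu(-2)=-180, J_uu(-1)=300, J_uu(4)=-6300; J_vv(-3)=-1008, J_vv(1)=432, J_vv(4)=-756.
Saddle points occur where the two diagonal entries have opposite signs: (-3, -3), (-3, 4), (-2, 1), (-1, -3), (-1, 4), (4, 1). Count: 6.

6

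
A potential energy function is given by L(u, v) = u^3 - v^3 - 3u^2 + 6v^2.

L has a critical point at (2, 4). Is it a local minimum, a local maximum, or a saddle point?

The mixed partial ∂²L/∂u∂v is 0, so the Hessian at any point is diag(L_uu, L_vv) = diag(6(u - 1), 6(-v + 2)).
At (2, 4): H = diag(6, -12).
The eigenvalues have opposite signs, so H is indefinite: a saddle point.

saddle point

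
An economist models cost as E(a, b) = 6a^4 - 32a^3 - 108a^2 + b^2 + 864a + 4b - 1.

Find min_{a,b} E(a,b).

E(a,b) separates as P(a) + Q(b) − 1, so its minimum is min P + min Q − 1.
P'(a) = 24(a - 4)(a - 3)(a + 3) vanishes at a ∈ {-3, 3, 4}; Q'(b) = 2b + 4 vanishes at b ∈ {-2}.
Local minima of P (where P''>0): P(-3)=-2214, P(4)=1216. Local minima of Q: Q(-2)=-4.
So the global minimum of E is P(-3) + Q(-2) − 1 = -2214 − 4 − 1 = -2219, attained at (-3, -2).

-2219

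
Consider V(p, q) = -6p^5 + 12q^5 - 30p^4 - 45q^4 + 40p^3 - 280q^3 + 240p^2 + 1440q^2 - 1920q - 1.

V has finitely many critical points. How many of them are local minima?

4

V separates as a function of p plus a function of q, so ∇V=0 decouples.
∂V/∂p = -30p(p - 2)(p + 2)(p + 4) = 0 at p ∈ {-4, -2, 0, 2}; ∂V/∂q = 60(q - 4)(q - 2)(q - 1)(q + 4) = 0 at q ∈ {-4, 1, 2, 4}.
The Hessian is diagonal: diag(V_pp, V_qq). Second derivatives: V_pp(-4)=1440, V_pp(-2)=-480, V_pp(0)=480, V_pp(2)=-1440; V_qq(-4)=-14400, V_qq(1)=900, V_qq(2)=-720, V_qq(4)=2880.
Local minima occur where both diagonal entries positive: (-4, 1), (-4, 4), (0, 1), (0, 4). Count: 4.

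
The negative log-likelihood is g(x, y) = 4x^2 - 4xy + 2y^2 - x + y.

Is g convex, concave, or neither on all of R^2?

convex

g is quadratic, so its Hessian is the constant matrix H = [[8, -4], [-4, 4]].
det(H) = 16, tr(H) = 12.
det(H) > 0 and tr(H) > 0, so H is positive definite everywhere: convex.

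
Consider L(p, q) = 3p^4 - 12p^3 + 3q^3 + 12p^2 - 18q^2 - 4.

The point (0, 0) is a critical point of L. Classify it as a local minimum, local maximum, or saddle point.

The mixed partial ∂²L/∂p∂q is 0, so the Hessian at any point is diag(L_pp, L_qq) = diag(12(3p^2 - 6p + 2), 18(q - 2)).
At (0, 0): H = diag(24, -36).
The eigenvalues have opposite signs, so H is indefinite: a saddle point.

saddle point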